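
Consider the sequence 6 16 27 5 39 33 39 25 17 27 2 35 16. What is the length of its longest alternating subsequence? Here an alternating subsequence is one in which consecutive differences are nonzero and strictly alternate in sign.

11

A longest alternating subsequence is 6, 16, 5, 39, 33, 39, 25, 27, 2, 35, 16 (positions 1,2,4,5,6,7,8,10,11,12,13); its 10 consecutive differences strictly alternate in sign, and length 11 is optimal.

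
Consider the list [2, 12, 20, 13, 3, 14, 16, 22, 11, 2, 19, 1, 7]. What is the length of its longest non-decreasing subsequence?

6

Let dp[i] be the longest non-decreasing subsequence ending at position i. Then dp = [1, 2, 3, 3, 2, 4, 5, 6, 3, 2, 6, 1, 3].
The maximum is 6; one witness is 2, 12, 13, 14, 16, 22 at positions 1,2,4,6,7,8.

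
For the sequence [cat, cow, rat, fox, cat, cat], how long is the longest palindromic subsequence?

One longest palindromic subsequence is cat cat cat (positions 1,5,6); it reads the same forward and backward, and the interval DP gives dp[1][6] = 3.

3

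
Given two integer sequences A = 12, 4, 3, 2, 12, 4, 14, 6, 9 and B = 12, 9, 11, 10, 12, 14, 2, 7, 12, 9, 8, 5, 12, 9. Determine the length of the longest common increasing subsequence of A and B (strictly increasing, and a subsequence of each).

A longest common strictly increasing subsequence is 12, 14 (length 2); it appears in order in both A and B, and no longer such subsequence exists.

2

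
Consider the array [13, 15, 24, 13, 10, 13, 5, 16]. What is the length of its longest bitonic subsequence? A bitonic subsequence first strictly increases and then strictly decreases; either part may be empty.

Let inc[i] be the LIS ending at i and dec[i] the longest strictly decreasing subsequence starting at i. inc = [1, 2, 3, 1, 1, 2, 1, 3], dec = [3, 4, 4, 3, 2, 2, 1, 1].
max_i inc[i]+dec[i]−1 = 6, with one witness 13, 15, 24, 13, 10, 5.

6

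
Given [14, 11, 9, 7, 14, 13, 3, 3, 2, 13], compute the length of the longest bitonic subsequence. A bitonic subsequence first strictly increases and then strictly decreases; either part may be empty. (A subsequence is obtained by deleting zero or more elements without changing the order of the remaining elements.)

6

One longest bitonic subsequence is 14, 11, 9, 7, 3, 2 (positions 1,2,3,4,8,9): it rises to 14 then falls. Length 6 is optimal.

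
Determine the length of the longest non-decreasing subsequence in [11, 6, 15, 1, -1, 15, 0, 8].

Let dp[i] be the longest non-decreasing subsequence ending at position i. Then dp = [1, 1, 2, 1, 1, 3, 2, 3].
The maximum is 3; one witness is 11, 15, 15 at positions 1,3,6.

3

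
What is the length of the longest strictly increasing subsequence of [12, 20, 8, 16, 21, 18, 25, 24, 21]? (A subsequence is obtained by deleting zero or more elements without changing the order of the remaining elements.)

One longest increasing subsequence is 12, 20, 21, 25 (positions 1,2,5,7), of length 4; no longer one exists.

4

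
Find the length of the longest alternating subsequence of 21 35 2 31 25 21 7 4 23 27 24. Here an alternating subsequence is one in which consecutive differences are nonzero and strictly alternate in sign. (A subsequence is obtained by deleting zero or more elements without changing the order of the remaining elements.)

A longest alternating subsequence is 21, 35, 2, 31, 25, 27, 24 (positions 1,2,3,4,5,10,11); its 6 consecutive differences strictly alternate in sign, and length 7 is optimal.

7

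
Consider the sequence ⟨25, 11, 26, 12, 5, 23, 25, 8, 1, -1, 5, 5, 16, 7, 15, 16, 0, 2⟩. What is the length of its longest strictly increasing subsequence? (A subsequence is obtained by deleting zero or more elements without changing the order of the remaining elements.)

5

One longest increasing subsequence is 1, 5, 7, 15, 16 (positions 9,11,14,15,16), of length 5; no longer one exists.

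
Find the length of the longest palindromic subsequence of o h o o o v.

4

One longest palindromic subsequence is oooo (positions 1,3,4,5); it reads the same forward and backward, and the interval DP gives dp[1][6] = 4.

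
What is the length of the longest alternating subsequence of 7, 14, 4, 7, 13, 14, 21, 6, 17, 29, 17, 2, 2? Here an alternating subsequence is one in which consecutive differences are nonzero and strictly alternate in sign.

7

Track the best alternating length ending on an up-step vs a down-step at each position: up/down = 1/1, 2/1, 1/3, 4/3, 4/3, 4/1, 4/1, 4/5, 6/5, 6/1, 6/7, 1/7, 1/7.
The maximum over both is 7; one such subsequence is 7, 14, 4, 7, 6, 29, 17.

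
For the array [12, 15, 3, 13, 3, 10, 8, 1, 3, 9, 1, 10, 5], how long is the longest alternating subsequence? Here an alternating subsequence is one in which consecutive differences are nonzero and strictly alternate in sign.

A longest alternating subsequence is 12, 15, 3, 13, 3, 10, 1, 3, 1, 10, 5 (positions 1,2,3,4,5,6,8,9,11,12,13); its 10 consecutive differences strictly alternate in sign, and length 11 is optimal.

11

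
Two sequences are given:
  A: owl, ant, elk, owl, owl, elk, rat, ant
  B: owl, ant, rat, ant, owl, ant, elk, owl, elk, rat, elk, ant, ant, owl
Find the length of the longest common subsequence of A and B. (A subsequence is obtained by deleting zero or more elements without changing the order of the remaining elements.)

Backtracking the LCS table gives one alignment: owl (A1,B5) → ant (A2,B6) → elk (A3,B7) → owl (A5,B8) → elk (A6,B9) → rat (A7,B10) → ant (A8,B13).
So the longest common subsequence has length 7.

7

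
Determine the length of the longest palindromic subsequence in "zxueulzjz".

One longest palindromic subsequence is zueuz (positions 1,3,4,5,9); it reads the same forward and backward, and the interval DP gives dp[1][9] = 5.

5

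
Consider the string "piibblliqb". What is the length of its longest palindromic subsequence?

4

One longest palindromic subsequence is bllb (positions 4,6,7,10); it reads the same forward and backward, and the interval DP gives dp[1][10] = 4.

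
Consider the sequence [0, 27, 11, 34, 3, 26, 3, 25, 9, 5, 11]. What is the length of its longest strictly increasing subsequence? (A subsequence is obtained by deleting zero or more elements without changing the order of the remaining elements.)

Scanning left to right, the best length ending at each element is: 0→1, 27→2, 11→2, 34→3, 3→2, 26→3, 3→2, 25→3, 9→3, 5→3, 11→4.
So the longest increasing subsequence has length 4, e.g. 0, 3, 9, 11.

4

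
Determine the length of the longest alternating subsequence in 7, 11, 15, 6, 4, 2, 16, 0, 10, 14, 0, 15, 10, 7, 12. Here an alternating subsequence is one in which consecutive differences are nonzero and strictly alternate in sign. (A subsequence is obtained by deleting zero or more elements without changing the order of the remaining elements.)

10

A longest alternating subsequence is 7, 11, 6, 16, 0, 10, 0, 15, 10, 12 (positions 1,2,4,7,8,9,11,12,13,15); its 9 consecutive differences strictly alternate in sign, and length 10 is optimal.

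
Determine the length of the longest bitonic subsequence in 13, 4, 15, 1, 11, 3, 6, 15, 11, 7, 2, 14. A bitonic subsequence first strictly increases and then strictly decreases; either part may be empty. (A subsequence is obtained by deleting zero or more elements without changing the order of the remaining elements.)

One longest bitonic subsequence is 1, 3, 6, 15, 11, 7, 2 (positions 4,6,7,8,9,10,11): it rises to 15 then falls. Length 7 is optimal.

7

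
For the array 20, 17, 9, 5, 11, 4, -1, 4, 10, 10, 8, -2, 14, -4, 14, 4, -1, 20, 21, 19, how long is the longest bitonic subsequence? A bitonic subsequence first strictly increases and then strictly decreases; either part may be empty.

8

Let inc[i] be the LIS ending at i and dec[i] the longest strictly decreasing subsequence starting at i. inc = [1, 1, 1, 1, 2, 1, 1, 2, 3, 3, 3, 1, 4, 1, 4, 2, 2, 5, 6, 5], dec = [8, 7, 6, 5, 5, 4, 3, 3, 4, 4, 3, 2, 3, 1, 3, 2, 1, 2, 2, 1].
max_i inc[i]+dec[i]−1 = 8, with one witness 20, 17, 9, 5, 4, -1, -2, -4.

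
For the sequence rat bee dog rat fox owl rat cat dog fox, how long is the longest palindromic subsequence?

Using dp[i][j] = 2 + dp[i+1][j−1] if the ends match, else max(dp[i+1][j], dp[i][j−1]):
dp[1][10] = 5. A witness is dog rat owl rat dog at positions 3,4,6,7,9.

5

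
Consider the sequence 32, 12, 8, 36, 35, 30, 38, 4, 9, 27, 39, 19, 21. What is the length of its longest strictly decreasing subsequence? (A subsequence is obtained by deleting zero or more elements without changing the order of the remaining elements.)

One longest decreasing subsequence is 36, 35, 30, 27, 19 (positions 4,5,6,10,12), of length 5; no longer one exists.

5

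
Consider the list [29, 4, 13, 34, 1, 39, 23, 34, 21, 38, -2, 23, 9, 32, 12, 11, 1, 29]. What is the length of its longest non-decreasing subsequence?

One longest non-decreasing subsequence is 4, 13, 34, 34, 38 (positions 2,3,4,8,10), of length 5; no longer one exists.

5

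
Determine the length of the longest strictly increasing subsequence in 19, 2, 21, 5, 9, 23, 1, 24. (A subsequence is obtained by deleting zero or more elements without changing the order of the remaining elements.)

5

Scanning left to right, the best length ending at each element is: 19→1, 2→1, 21→2, 5→2, 9→3, 23→4, 1→1, 24→5.
So the longest increasing subsequence has length 5, e.g. 2, 5, 9, 23, 24.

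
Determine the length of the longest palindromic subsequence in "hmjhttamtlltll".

Using dp[i][j] = 2 + dp[i+1][j−1] if the ends match, else max(dp[i+1][j], dp[i][j−1]):
dp[1][14] = 5. A witness is lltll at positions 10,11,12,13,14.

5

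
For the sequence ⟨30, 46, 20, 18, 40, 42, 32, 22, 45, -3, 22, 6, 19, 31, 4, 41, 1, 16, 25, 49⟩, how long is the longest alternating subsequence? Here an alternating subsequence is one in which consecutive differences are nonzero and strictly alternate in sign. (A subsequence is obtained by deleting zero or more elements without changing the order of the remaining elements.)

Track the best alternating length ending on an up-step vs a down-step at each position: up/down = 1/1, 2/1, 1/3, 1/3, 4/3, 4/3, 4/5, 4/5, 6/3, 1/7, 8/7, 8/9, 10/9, 10/7, 8/11, 12/7, 8/13, 14/13, 14/13, 14/1.
The maximum over both is 14; one such subsequence is 30, 46, 20, 40, 32, 45, -3, 22, 6, 19, 4, 41, 1, 16.

14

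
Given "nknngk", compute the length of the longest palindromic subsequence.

4

One longest palindromic subsequence is knnk (positions 2,3,4,6); it reads the same forward and backward, and the interval DP gives dp[1][6] = 4.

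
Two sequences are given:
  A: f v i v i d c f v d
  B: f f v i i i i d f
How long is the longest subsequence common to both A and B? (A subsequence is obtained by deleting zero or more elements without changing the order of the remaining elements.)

6

Backtracking the LCS table gives one alignment: f (A1,B2) → v (A2,B3) → i (A3,B6) → i (A5,B7) → d (A6,B8) → f (A8,B9).
So the longest common subsequence has length 6.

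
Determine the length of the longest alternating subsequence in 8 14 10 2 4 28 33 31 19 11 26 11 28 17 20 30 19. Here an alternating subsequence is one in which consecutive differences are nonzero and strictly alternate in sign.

11

Track the best alternating length ending on an up-step vs a down-step at each position: up/down = 1/1, 2/1, 2/3, 1/3, 4/3, 4/1, 4/1, 4/5, 4/5, 4/5, 6/5, 4/7, 8/5, 8/9, 10/9, 10/5, 10/11.
The maximum over both is 11; one such subsequence is 8, 14, 10, 28, 19, 26, 11, 28, 17, 20, 19.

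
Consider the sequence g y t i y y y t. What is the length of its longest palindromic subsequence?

5

Using dp[i][j] = 2 + dp[i+1][j−1] if the ends match, else max(dp[i+1][j], dp[i][j−1]):
dp[1][8] = 5. A witness is tyyyt at positions 3,5,6,7,8.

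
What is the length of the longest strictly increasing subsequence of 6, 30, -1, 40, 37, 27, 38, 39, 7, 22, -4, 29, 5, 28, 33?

5

Let dp[i] be the longest increasing subsequence ending at position i. Then dp = [1, 2, 1, 3, 3, 2, 4, 5, 2, 3, 1, 4, 2, 4, 5].
The maximum is 5; one witness is 6, 30, 37, 38, 39 at positions 1,2,5,7,8.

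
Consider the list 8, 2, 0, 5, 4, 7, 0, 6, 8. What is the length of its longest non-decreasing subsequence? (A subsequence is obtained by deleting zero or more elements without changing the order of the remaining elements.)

Let dp[i] be the longest non-decreasing subsequence ending at position i. Then dp = [1, 1, 1, 2, 2, 3, 2, 3, 4].
The maximum is 4; one witness is 2, 5, 7, 8 at positions 2,4,6,9.

4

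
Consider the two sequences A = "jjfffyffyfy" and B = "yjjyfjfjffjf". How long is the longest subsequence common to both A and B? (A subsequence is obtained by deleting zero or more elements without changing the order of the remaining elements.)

7

A longest common subsequence is jjfffff (length 7); the LCS DP confirms no longer common subsequence exists.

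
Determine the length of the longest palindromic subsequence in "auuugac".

Using dp[i][j] = 2 + dp[i+1][j−1] if the ends match, else max(dp[i+1][j], dp[i][j−1]):
dp[1][7] = 5. A witness is auuua at positions 1,2,3,4,6.

5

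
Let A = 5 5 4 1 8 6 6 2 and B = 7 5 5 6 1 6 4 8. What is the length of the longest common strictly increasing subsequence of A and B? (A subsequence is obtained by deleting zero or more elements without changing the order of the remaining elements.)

A longest common strictly increasing subsequence is 5, 6 (length 2); it appears in order in both A and B, and no longer such subsequence exists.

2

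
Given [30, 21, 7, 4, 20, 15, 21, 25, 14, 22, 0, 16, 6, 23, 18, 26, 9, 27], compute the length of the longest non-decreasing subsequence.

7

Scanning left to right, the best length ending at each element is: 30→1, 21→1, 7→1, 4→1, 20→2, 15→2, 21→3, 25→4, 14→2, 22→4, 0→1, 16→3, 6→2, 23→5, 18→4, 26→6, 9→3, 27→7.
So the longest non-decreasing subsequence has length 7, e.g. 7, 20, 21, 22, 23, 26, 27.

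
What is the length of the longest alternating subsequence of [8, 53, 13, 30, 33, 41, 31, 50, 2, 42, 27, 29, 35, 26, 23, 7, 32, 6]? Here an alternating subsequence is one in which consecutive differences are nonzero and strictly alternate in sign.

13

Track the best alternating length ending on an up-step vs a down-step at each position: up/down = 1/1, 2/1, 2/3, 4/3, 4/3, 4/3, 4/5, 6/3, 1/7, 8/7, 8/9, 10/9, 10/9, 8/11, 8/11, 8/11, 12/11, 8/13.
The maximum over both is 13; one such subsequence is 8, 53, 13, 33, 31, 50, 2, 42, 27, 29, 26, 32, 6.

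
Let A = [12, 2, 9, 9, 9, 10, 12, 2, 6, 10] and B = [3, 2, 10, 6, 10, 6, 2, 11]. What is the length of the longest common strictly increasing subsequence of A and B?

For each value that appears in both, track the longest common increasing run ending there.
The best achievable length is 3; one witness is 2, 6, 10 (A-positions 2,9,10, B-positions 2,4,5).

3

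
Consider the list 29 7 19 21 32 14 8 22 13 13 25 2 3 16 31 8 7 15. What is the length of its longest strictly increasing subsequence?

6

Scanning left to right, the best length ending at each element is: 29→1, 7→1, 19→2, 21→3, 32→4, 14→2, 8→2, 22→4, 13→3, 13→3, 25→5, 2→1, 3→2, 16→4, 31→6, 8→3, 7→3, 15→4.
So the longest increasing subsequence has length 6, e.g. 7, 19, 21, 22, 25, 31.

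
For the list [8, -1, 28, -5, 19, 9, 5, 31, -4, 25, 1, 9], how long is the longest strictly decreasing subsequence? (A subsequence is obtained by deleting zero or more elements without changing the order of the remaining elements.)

Let dp[i] be the longest decreasing subsequence ending at position i. Then dp = [1, 2, 1, 3, 2, 3, 4, 1, 5, 2, 5, 3].
The maximum is 5; one witness is 28, 19, 9, 5, -4 at positions 3,5,6,7,9.

5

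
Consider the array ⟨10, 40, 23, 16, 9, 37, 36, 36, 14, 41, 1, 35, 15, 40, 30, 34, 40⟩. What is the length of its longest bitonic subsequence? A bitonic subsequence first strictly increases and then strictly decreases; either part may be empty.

Let inc[i] be the LIS ending at i and dec[i] the longest strictly decreasing subsequence starting at i. inc = [1, 2, 2, 2, 1, 3, 3, 3, 2, 4, 1, 3, 3, 4, 4, 5, 6], dec = [3, 5, 4, 3, 2, 4, 3, 3, 2, 3, 1, 2, 1, 2, 1, 1, 1].
max_i inc[i]+dec[i]−1 = 6, with one witness 10, 40, 37, 36, 35, 34.

6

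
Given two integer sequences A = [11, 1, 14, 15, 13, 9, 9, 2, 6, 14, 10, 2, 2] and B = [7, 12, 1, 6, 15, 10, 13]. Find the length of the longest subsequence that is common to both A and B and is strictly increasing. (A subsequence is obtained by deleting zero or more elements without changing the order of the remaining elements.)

A longest common strictly increasing subsequence is 1, 6, 10 (length 3); it appears in order in both A and B, and no longer such subsequence exists.

3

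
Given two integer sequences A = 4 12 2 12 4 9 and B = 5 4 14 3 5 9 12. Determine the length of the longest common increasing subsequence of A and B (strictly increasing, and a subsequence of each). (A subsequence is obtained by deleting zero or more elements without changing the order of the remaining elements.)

A longest common strictly increasing subsequence is 4, 9 (length 2); it appears in order in both A and B, and no longer such subsequence exists.

2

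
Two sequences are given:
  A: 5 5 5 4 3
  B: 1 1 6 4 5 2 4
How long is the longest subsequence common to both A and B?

2

A longest common subsequence is 5, 4 (length 2); the LCS DP confirms no longer common subsequence exists.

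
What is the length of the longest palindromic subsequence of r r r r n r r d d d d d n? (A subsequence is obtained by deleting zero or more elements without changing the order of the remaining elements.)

7

One longest palindromic subsequence is ndddddn (positions 5,8,9,10,11,12,13); it reads the same forward and backward, and the interval DP gives dp[1][13] = 7.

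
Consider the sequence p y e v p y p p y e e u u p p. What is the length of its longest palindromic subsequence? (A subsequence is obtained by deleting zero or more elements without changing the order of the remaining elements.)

8

Using dp[i][j] = 2 + dp[i+1][j−1] if the ends match, else max(dp[i+1][j], dp[i][j−1]):
dp[1][15] = 8. A witness is ppyppypp at positions 1,5,6,7,8,9,14,15.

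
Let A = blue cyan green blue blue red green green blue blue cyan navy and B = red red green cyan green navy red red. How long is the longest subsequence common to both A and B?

A longest common subsequence is red, green, green, navy (length 4); the LCS DP confirms no longer common subsequence exists.

4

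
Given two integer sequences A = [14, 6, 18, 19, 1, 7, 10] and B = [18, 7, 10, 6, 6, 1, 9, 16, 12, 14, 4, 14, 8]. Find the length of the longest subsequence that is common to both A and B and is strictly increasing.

A longest common strictly increasing subsequence is 7, 10 (length 2); it appears in order in both A and B, and no longer such subsequence exists.

2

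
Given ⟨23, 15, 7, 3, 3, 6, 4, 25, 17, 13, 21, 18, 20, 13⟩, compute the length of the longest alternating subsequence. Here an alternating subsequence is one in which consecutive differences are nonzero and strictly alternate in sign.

Track the best alternating length ending on an up-step vs a down-step at each position: up/down = 1/1, 1/2, 1/2, 1/2, 1/2, 3/2, 3/4, 5/1, 5/6, 5/6, 7/6, 7/8, 9/8, 5/10.
The maximum over both is 10; one such subsequence is 23, 3, 6, 4, 25, 17, 21, 18, 20, 13.

10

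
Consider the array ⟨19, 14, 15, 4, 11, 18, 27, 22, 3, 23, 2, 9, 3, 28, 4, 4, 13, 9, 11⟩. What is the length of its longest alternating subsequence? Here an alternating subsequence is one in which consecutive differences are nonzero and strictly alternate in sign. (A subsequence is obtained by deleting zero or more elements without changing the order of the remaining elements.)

Track the best alternating length ending on an up-step vs a down-step at each position: up/down = 1/1, 1/2, 3/2, 1/4, 5/4, 5/2, 5/1, 5/6, 1/6, 7/6, 1/8, 9/8, 9/10, 11/1, 11/12, 11/12, 13/12, 13/14, 15/14.
The maximum over both is 15; one such subsequence is 19, 14, 15, 4, 27, 22, 23, 2, 9, 3, 28, 4, 13, 9, 11.

15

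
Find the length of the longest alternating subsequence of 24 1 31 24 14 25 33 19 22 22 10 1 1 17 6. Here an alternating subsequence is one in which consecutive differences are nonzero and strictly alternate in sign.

10

Track the best alternating length ending on an up-step vs a down-step at each position: up/down = 1/1, 1/2, 3/1, 3/4, 3/4, 5/4, 5/1, 5/6, 7/6, 7/6, 3/8, 1/8, 1/8, 9/8, 9/10.
The maximum over both is 10; one such subsequence is 24, 1, 31, 24, 25, 19, 22, 10, 17, 6.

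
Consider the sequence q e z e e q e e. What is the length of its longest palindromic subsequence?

Using dp[i][j] = 2 + dp[i+1][j−1] if the ends match, else max(dp[i+1][j], dp[i][j−1]):
dp[1][8] = 5. A witness is eeqee at positions 2,4,6,7,8.

5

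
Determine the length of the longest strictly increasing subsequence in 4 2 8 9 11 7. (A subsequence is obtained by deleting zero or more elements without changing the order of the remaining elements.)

One longest increasing subsequence is 4, 8, 9, 11 (positions 1,3,4,5), of length 4; no longer one exists.

4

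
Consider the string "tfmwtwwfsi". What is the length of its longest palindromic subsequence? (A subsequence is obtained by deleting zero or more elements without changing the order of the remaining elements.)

One longest palindromic subsequence is fwwwf (positions 2,4,6,7,8); it reads the same forward and backward, and the interval DP gives dp[1][10] = 5.

5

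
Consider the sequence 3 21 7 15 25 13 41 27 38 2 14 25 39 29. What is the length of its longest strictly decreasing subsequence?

4

Let dp[i] be the longest decreasing subsequence ending at position i. Then dp = [1, 1, 2, 2, 1, 3, 1, 2, 2, 4, 3, 3, 2, 3].
The maximum is 4; one witness is 21, 15, 13, 2 at positions 2,4,6,10.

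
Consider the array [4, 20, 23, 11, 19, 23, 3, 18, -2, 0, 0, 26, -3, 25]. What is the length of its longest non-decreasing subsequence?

5

Let dp[i] be the longest non-decreasing subsequence ending at position i. Then dp = [1, 2, 3, 2, 3, 4, 1, 3, 1, 2, 3, 5, 1, 5].
The maximum is 5; one witness is 4, 20, 23, 23, 26 at positions 1,2,3,6,12.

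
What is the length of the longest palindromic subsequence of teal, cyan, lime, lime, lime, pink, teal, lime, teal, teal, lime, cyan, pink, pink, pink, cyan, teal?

Using dp[i][j] = 2 + dp[i+1][j−1] if the ends match, else max(dp[i+1][j], dp[i][j−1]):
dp[1][17] = 10. A witness is teal cyan pink lime teal teal lime pink cyan teal at positions 1,2,6,8,9,10,11,15,16,17.

10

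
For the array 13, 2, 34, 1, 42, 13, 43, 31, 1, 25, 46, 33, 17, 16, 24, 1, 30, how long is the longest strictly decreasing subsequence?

Let dp[i] be the longest decreasing subsequence ending at position i. Then dp = [1, 2, 1, 3, 1, 2, 1, 2, 3, 3, 1, 2, 4, 5, 4, 6, 3].
The maximum is 6; one witness is 34, 31, 25, 17, 16, 1 at positions 3,8,10,13,14,16.

6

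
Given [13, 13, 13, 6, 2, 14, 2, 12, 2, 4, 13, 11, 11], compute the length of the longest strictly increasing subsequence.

Let dp[i] be the longest increasing subsequence ending at position i. Then dp = [1, 1, 1, 1, 1, 2, 1, 2, 1, 2, 3, 3, 3].
The maximum is 3; one witness is 6, 12, 13 at positions 4,8,11.

3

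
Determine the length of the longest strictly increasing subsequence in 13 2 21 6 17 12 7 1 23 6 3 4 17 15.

4

Scanning left to right, the best length ending at each element is: 13→1, 2→1, 21→2, 6→2, 17→3, 12→3, 7→3, 1→1, 23→4, 6→2, 3→2, 4→3, 17→4, 15→4.
So the longest increasing subsequence has length 4, e.g. 2, 6, 17, 23.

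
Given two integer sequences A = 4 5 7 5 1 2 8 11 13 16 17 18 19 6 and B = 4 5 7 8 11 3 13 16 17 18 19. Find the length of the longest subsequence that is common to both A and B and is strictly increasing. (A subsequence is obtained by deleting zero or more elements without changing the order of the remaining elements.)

10

A longest common strictly increasing subsequence is 4, 5, 7, 8, 11, 13, 16, 17, 18, 19 (length 10); it appears in order in both A and B, and no longer such subsequence exists.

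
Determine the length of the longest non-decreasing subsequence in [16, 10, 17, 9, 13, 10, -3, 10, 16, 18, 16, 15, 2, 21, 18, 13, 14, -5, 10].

Scanning left to right, the best length ending at each element is: 16→1, 10→1, 17→2, 9→1, 13→2, 10→2, -3→1, 10→3, 16→4, 18→5, 16→5, 15→4, 2→2, 21→6, 18→6, 13→4, 14→5, -5→1, 10→4.
So the longest non-decreasing subsequence has length 6, e.g. 10, 10, 10, 16, 18, 21.

6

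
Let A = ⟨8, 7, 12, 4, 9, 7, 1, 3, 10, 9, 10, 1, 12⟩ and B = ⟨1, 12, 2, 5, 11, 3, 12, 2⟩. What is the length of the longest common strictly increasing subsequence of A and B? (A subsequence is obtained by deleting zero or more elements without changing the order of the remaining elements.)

3

A longest common strictly increasing subsequence is 1, 3, 12 (length 3); it appears in order in both A and B, and no longer such subsequence exists.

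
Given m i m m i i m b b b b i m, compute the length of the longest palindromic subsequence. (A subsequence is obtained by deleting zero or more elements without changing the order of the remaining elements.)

One longest palindromic subsequence is mibbbbim (positions 1,2,8,9,10,11,12,13); it reads the same forward and backward, and the interval DP gives dp[1][13] = 8.

8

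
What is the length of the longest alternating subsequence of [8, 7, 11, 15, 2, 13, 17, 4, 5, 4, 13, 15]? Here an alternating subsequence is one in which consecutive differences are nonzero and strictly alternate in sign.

A longest alternating subsequence is 8, 7, 11, 2, 13, 4, 5, 4, 13 (positions 1,2,3,5,6,8,9,10,11); its 8 consecutive differences strictly alternate in sign, and length 9 is optimal.

9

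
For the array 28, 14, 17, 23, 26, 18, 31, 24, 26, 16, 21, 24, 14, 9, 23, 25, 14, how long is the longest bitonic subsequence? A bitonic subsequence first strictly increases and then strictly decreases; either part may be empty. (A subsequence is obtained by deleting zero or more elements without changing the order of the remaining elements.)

9

Let inc[i] be the LIS ending at i and dec[i] the longest strictly decreasing subsequence starting at i. inc = [1, 1, 2, 3, 4, 3, 5, 4, 5, 2, 4, 5, 1, 1, 5, 6, 2], dec = [6, 2, 4, 5, 5, 4, 5, 4, 4, 3, 3, 3, 2, 1, 2, 2, 1].
max_i inc[i]+dec[i]−1 = 9, with one witness 14, 17, 23, 26, 31, 26, 24, 23, 14.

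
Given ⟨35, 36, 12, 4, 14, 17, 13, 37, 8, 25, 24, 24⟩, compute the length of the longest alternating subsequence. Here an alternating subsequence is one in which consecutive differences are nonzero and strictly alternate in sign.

9

A longest alternating subsequence is 35, 36, 12, 14, 13, 37, 8, 25, 24 (positions 1,2,3,5,7,8,9,10,11); its 8 consecutive differences strictly alternate in sign, and length 9 is optimal.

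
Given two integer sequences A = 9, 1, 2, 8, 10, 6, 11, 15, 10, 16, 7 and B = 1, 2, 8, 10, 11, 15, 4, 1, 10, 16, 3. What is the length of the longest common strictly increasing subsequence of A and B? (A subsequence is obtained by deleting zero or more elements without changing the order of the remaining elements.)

For each value that appears in both, track the longest common increasing run ending there.
The best achievable length is 7; one witness is 1, 2, 8, 10, 11, 15, 16 (A-positions 2,3,4,5,7,8,10, B-positions 1,2,3,4,5,6,10).

7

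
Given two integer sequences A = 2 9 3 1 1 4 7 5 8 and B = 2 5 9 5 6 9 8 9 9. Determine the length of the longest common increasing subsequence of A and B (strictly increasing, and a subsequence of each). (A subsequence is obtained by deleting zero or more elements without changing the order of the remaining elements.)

3

A longest common strictly increasing subsequence is 2, 5, 8 (length 3); it appears in order in both A and B, and no longer such subsequence exists.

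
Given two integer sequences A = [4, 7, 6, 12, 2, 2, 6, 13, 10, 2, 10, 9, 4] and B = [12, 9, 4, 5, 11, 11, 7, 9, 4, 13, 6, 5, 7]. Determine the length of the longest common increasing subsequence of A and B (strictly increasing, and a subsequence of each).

3

A longest common strictly increasing subsequence is 4, 7, 9 (length 3); it appears in order in both A and B, and no longer such subsequence exists.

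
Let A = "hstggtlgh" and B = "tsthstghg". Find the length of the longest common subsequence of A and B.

5

Backtracking the LCS table gives one alignment: h (A1,B4) → s (A2,B5) → t (A3,B6) → g (A4,B7) → g (A8,B9).
So the longest common subsequence has length 5.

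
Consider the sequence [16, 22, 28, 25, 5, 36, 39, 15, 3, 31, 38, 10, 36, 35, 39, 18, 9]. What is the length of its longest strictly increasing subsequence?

Let dp[i] be the longest increasing subsequence ending at position i. Then dp = [1, 2, 3, 3, 1, 4, 5, 2, 1, 4, 5, 2, 5, 5, 6, 3, 2].
The maximum is 6; one witness is 16, 22, 28, 36, 38, 39 at positions 1,2,3,6,11,15.

6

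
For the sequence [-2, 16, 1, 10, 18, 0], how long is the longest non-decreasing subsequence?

One longest non-decreasing subsequence is -2, 1, 10, 18 (positions 1,3,4,5), of length 4; no longer one exists.

4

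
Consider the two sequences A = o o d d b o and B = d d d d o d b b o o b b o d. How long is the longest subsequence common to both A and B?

4

Backtracking the LCS table gives one alignment: o (A1,B9) → o (A2,B10) → b (A5,B12) → o (A6,B13).
So the longest common subsequence has length 4.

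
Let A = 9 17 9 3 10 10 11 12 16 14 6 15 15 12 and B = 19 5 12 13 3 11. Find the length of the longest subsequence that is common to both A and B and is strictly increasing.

2

A longest common strictly increasing subsequence is 3, 11 (length 2); it appears in order in both A and B, and no longer such subsequence exists.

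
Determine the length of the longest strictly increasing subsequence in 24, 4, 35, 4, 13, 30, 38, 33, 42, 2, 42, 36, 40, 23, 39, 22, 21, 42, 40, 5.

7

Let dp[i] be the longest increasing subsequence ending at position i. Then dp = [1, 1, 2, 1, 2, 3, 4, 4, 5, 1, 5, 5, 6, 3, 6, 3, 3, 7, 7, 2].
The maximum is 7; one witness is 4, 13, 30, 33, 36, 40, 42 at positions 2,5,6,8,12,13,18.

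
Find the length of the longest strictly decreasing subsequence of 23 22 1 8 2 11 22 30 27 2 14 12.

4

Let dp[i] be the longest decreasing subsequence ending at position i. Then dp = [1, 2, 3, 3, 4, 3, 2, 1, 2, 4, 3, 4].
The maximum is 4; one witness is 23, 22, 8, 2 at positions 1,2,4,5.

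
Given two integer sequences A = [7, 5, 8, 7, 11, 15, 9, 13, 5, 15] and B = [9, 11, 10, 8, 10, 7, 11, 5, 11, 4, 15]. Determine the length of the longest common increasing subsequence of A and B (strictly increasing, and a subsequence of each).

3

For each value that appears in both, track the longest common increasing run ending there.
The best achievable length is 3; one witness is 8, 11, 15 (A-positions 3,5,6, B-positions 4,7,11).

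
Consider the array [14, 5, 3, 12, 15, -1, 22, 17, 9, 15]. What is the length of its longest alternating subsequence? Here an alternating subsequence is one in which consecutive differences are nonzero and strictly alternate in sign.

7

A longest alternating subsequence is 14, 5, 12, -1, 22, 9, 15 (positions 1,2,4,6,7,9,10); its 6 consecutive differences strictly alternate in sign, and length 7 is optimal.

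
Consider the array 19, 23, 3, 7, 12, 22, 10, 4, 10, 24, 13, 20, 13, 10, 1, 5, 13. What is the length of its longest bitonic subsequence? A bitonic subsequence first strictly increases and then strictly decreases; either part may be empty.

9

Let inc[i] be the LIS ending at i and dec[i] the longest strictly decreasing subsequence starting at i. inc = [1, 2, 1, 2, 3, 4, 3, 2, 3, 5, 4, 5, 4, 3, 1, 3, 4], dec = [5, 6, 2, 3, 4, 5, 3, 2, 2, 5, 3, 4, 3, 2, 1, 1, 1].
max_i inc[i]+dec[i]−1 = 9, with one witness 3, 7, 12, 22, 24, 20, 13, 10, 5.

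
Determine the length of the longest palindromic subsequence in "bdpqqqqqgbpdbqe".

11

One longest palindromic subsequence is bdpqqqqqpdb (positions 1,2,3,4,5,6,7,8,11,12,13); it reads the same forward and backward, and the interval DP gives dp[1][15] = 11.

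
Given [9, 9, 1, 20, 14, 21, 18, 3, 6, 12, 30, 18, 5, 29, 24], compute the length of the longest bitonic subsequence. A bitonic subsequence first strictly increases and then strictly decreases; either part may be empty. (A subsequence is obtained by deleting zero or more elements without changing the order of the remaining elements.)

One longest bitonic subsequence is 1, 3, 6, 12, 30, 29, 24 (positions 3,8,9,10,11,14,15): it rises to 30 then falls. Length 7 is optimal.

7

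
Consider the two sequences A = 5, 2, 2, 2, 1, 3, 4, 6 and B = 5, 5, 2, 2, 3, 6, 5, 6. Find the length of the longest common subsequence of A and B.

Backtracking the LCS table gives one alignment: 5 (A1,B2) → 2 (A3,B3) → 2 (A4,B4) → 3 (A6,B5) → 6 (A8,B8).
So the longest common subsequence has length 5.

5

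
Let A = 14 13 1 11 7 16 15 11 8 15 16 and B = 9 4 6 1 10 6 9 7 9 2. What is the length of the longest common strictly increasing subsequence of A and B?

For each value that appears in both, track the longest common increasing run ending there.
The best achievable length is 2; one witness is 1, 7 (A-positions 3,5, B-positions 4,8).

2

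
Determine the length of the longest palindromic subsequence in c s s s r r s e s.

6

One longest palindromic subsequence is ssrrss (positions 2,4,5,6,7,9); it reads the same forward and backward, and the interval DP gives dp[1][9] = 6.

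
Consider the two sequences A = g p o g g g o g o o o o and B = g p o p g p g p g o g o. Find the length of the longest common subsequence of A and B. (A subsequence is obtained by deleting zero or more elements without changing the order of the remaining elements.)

9

Backtracking the LCS table gives one alignment: g (A1,B1) → p (A2,B2) → o (A3,B3) → g (A4,B5) → g (A5,B7) → g (A6,B9) → o (A7,B10) → g (A8,B11) → o (A12,B12).
So the longest common subsequence has length 9.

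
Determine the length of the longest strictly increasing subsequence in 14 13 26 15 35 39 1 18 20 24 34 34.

6

Let dp[i] be the longest increasing subsequence ending at position i. Then dp = [1, 1, 2, 2, 3, 4, 1, 3, 4, 5, 6, 6].
The maximum is 6; one witness is 14, 15, 18, 20, 24, 34 at positions 1,4,8,9,10,11.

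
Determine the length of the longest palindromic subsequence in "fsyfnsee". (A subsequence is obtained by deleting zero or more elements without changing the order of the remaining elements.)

One longest palindromic subsequence is sns (positions 2,5,6); it reads the same forward and backward, and the interval DP gives dp[1][8] = 3.

3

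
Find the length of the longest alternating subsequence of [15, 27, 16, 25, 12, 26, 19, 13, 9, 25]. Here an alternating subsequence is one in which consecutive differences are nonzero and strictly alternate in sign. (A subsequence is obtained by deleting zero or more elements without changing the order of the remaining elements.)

8

A longest alternating subsequence is 15, 27, 16, 25, 12, 26, 19, 25 (positions 1,2,3,4,5,6,7,10); its 7 consecutive differences strictly alternate in sign, and length 8 is optimal.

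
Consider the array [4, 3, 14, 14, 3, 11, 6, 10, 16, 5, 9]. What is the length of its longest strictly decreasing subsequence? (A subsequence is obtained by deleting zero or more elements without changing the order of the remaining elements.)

One longest decreasing subsequence is 14, 11, 6, 5 (positions 3,6,7,10), of length 4; no longer one exists.

4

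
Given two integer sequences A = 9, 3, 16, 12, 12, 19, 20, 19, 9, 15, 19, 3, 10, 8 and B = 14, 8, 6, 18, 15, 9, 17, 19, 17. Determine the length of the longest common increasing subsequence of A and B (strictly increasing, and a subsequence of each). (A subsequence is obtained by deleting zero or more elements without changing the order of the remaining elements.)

2

For each value that appears in both, track the longest common increasing run ending there.
The best achievable length is 2; one witness is 9, 19 (A-positions 1,6, B-positions 6,8).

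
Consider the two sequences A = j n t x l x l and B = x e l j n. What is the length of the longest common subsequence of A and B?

2

Backtracking the LCS table gives one alignment: j (A1,B4) → n (A2,B5).
So the longest common subsequence has length 2.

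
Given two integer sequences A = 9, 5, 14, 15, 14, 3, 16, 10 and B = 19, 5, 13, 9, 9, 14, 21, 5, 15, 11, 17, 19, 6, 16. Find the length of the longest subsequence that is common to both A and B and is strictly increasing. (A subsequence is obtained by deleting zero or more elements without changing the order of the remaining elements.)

4

For each value that appears in both, track the longest common increasing run ending there.
The best achievable length is 4; one witness is 5, 14, 15, 16 (A-positions 2,3,4,7, B-positions 2,6,9,14).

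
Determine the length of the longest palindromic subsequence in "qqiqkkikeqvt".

6

Using dp[i][j] = 2 + dp[i+1][j−1] if the ends match, else max(dp[i+1][j], dp[i][j−1]):
dp[1][12] = 6. A witness is qikkiq at positions 2,3,5,6,7,10.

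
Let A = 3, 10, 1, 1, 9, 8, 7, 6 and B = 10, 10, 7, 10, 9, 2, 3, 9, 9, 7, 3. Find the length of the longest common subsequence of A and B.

A longest common subsequence is 3, 9, 7 (length 3); the LCS DP confirms no longer common subsequence exists.

3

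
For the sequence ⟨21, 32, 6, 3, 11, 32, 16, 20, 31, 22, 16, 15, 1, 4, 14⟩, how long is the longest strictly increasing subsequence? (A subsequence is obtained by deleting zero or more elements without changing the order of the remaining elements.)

Let dp[i] be the longest increasing subsequence ending at position i. Then dp = [1, 2, 1, 1, 2, 3, 3, 4, 5, 5, 3, 3, 1, 2, 3].
The maximum is 5; one witness is 6, 11, 16, 20, 31 at positions 3,5,7,8,9.

5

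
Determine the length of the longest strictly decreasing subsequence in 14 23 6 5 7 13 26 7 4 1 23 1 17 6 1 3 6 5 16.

Let dp[i] be the longest decreasing subsequence ending at position i. Then dp = [1, 1, 2, 3, 2, 2, 1, 3, 4, 5, 2, 5, 3, 4, 5, 5, 4, 5, 4].
The maximum is 5; one witness is 14, 6, 5, 4, 1 at positions 1,3,4,9,10.

5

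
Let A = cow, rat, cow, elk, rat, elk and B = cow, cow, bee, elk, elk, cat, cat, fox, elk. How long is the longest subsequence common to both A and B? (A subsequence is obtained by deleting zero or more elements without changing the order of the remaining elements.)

4

Backtracking the LCS table gives one alignment: cow (A1,B1) → cow (A3,B2) → elk (A4,B5) → elk (A6,B9).
So the longest common subsequence has length 4.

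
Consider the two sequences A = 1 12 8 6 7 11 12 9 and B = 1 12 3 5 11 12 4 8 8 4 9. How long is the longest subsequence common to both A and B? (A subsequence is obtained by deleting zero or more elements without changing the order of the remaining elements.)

5

A longest common subsequence is 1, 12, 11, 12, 9 (length 5); the LCS DP confirms no longer common subsequence exists.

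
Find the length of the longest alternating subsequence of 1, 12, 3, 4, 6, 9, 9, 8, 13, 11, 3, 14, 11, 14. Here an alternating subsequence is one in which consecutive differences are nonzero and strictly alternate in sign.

10

Track the best alternating length ending on an up-step vs a down-step at each position: up/down = 1/1, 2/1, 2/3, 4/3, 4/3, 4/3, 4/3, 4/5, 6/1, 6/7, 2/7, 8/1, 8/9, 10/1.
The maximum over both is 10; one such subsequence is 1, 12, 3, 9, 8, 13, 11, 14, 11, 14.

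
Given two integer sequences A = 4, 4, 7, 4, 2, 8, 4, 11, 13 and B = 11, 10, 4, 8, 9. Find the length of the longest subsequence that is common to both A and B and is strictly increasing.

2

For each value that appears in both, track the longest common increasing run ending there.
The best achievable length is 2; one witness is 4, 8 (A-positions 1,6, B-positions 3,4).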